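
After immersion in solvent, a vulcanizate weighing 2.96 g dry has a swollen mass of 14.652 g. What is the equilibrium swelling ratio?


Q = W_swollen / W_dry
Q = 14.652 / 2.96
Q = 4.95

Q = 4.95


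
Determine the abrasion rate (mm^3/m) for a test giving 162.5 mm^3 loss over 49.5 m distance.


Rate = volume_loss / distance
= 162.5 / 49.5
= 3.283 mm^3/m

3.283 mm^3/m


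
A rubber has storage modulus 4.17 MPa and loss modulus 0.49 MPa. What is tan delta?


tan delta = E'' / E'
= 0.49 / 4.17
= 0.1175

tan delta = 0.1175


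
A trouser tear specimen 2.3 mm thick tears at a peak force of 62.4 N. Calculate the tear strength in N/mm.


Tear strength = force / thickness
= 62.4 / 2.3
= 27.13 N/mm

27.13 N/mm


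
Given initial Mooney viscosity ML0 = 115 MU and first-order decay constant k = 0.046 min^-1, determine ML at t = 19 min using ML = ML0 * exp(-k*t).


ML = ML0 * exp(-k * t)
ML = 115 * exp(-0.046 * 19)
ML = 115 * 0.4173
ML = 47.99 MU

47.99 MU


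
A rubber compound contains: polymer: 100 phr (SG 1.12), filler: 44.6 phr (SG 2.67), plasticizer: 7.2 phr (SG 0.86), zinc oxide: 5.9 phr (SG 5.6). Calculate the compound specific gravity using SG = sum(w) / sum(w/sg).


Sum of weights = 157.7
Volume contributions:
  polymer: 100/1.12 = 89.2857
  filler: 44.6/2.67 = 16.7041
  plasticizer: 7.2/0.86 = 8.3721
  zinc oxide: 5.9/5.6 = 1.0536
Sum of volumes = 115.4155
SG = 157.7 / 115.4155 = 1.366

SG = 1.366


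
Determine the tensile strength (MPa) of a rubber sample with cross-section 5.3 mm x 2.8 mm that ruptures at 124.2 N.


Area = width * thickness = 5.3 * 2.8 = 14.84 mm^2
TS = force / area = 124.2 / 14.84 = 8.37 MPa

8.37 MPa


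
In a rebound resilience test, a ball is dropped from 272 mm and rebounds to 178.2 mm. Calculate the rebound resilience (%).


Resilience = h_rebound / h_drop * 100
= 178.2 / 272 * 100
= 65.5%

65.5%


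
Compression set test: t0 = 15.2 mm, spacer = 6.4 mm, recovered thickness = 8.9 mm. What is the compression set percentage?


CS = (t0 - recovered) / (t0 - ts) * 100
= (15.2 - 8.9) / (15.2 - 6.4) * 100
= 6.3 / 8.8 * 100
= 71.6%

71.6%


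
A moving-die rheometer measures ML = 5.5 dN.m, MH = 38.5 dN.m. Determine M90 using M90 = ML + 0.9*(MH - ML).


M90 = ML + 0.9 * (MH - ML)
M90 = 5.5 + 0.9 * (38.5 - 5.5)
M90 = 5.5 + 0.9 * 33.0
M90 = 35.2 dN.m

35.2 dN.m


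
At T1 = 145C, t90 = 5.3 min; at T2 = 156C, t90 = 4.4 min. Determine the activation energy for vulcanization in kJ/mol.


T1 = 418.15 K, T2 = 429.15 K
1/T1 - 1/T2 = 6.1299e-05
ln(t1/t2) = ln(5.3/4.4) = 0.1861
Ea = 8.314 * 0.1861 / 6.1299e-05 = 25241.2144 J/mol
Ea = 25.24 kJ/mol

25.24 kJ/mol


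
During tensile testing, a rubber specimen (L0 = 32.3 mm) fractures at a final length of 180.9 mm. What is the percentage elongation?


Elongation = (Lf - L0) / L0 * 100
= (180.9 - 32.3) / 32.3 * 100
= 148.6 / 32.3 * 100
= 460.1%

460.1%


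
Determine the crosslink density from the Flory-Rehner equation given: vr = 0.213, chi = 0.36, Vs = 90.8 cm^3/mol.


ln(1 - vr) = ln(1 - 0.213) = -0.2395
Numerator = -((-0.2395) + 0.213 + 0.36 * 0.213^2) = 0.0102
Denominator = 90.8 * (0.213^(1/3) - 0.213/2) = 44.5564
nu = 0.0102 / 44.5564 = 2.2879e-04 mol/cm^3

2.2879e-04 mol/cm^3


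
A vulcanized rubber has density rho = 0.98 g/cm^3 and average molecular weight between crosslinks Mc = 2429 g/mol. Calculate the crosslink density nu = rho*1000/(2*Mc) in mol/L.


nu = rho * 1000 / (2 * Mc)
nu = 0.98 * 1000 / (2 * 2429)
nu = 980.0 / 4858
nu = 0.2017 mol/L

0.2017 mol/L


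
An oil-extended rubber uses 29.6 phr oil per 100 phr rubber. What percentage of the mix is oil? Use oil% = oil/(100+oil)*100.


Oil % = oil / (100 + oil) * 100
= 29.6 / (100 + 29.6) * 100
= 29.6 / 129.6 * 100
= 22.84%

22.84%


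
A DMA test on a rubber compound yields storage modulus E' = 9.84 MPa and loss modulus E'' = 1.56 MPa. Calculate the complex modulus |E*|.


|E*| = sqrt(E'^2 + E''^2)
= sqrt(9.84^2 + 1.56^2)
= sqrt(96.8256 + 2.4336)
= 9.963 MPa

9.963 MPa


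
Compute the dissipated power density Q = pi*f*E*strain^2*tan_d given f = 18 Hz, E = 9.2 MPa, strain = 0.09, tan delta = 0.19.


Q = pi * f * E * strain^2 * tan_d
= pi * 18 * 9.2 * 0.09^2 * 0.19
= pi * 18 * 9.2 * 0.0081 * 0.19
= 0.8007

Q = 0.8007


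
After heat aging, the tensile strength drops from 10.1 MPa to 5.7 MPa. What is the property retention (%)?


Retention = aged / original * 100
= 5.7 / 10.1 * 100
= 56.4%

56.4%


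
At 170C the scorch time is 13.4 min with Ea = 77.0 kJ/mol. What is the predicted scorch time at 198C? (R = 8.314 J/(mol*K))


Convert temperatures: T1 = 170 + 273.15 = 443.15 K, T2 = 198 + 273.15 = 471.15 K
ts2_new = 13.4 * exp(77000 / 8.314 * (1/471.15 - 1/443.15))
1/T2 - 1/T1 = -1.3411e-04
ts2_new = 3.87 min

3.87 min


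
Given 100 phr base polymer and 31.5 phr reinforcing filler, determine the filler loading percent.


Filler % = filler / (rubber + filler) * 100
= 31.5 / (100 + 31.5) * 100
= 31.5 / 131.5 * 100
= 23.95%

23.95%


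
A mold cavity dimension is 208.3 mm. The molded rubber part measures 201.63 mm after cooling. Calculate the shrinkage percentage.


Shrinkage = (mold - part) / mold * 100
= (208.3 - 201.63) / 208.3 * 100
= 6.67 / 208.3 * 100
= 3.2%

3.2%


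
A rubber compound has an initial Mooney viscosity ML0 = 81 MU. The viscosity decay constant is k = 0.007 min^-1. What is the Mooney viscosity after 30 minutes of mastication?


ML = ML0 * exp(-k * t)
ML = 81 * exp(-0.007 * 30)
ML = 81 * 0.8106
ML = 65.66 MU

65.66 MU


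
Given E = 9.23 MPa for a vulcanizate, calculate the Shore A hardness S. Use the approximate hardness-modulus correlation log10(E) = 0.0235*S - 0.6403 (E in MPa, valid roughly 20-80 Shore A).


log10(E) = 0.0235*S - 0.6403  =>  S = (log10(E) + 0.6403) / 0.0235
log10(9.23) = 0.965202
S = (0.965202 + 0.6403) / 0.0235 = 1.605502 / 0.0235
S = 68.3

Shore A = 68.3


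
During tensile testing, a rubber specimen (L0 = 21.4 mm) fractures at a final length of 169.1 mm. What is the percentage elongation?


Elongation = (Lf - L0) / L0 * 100
= (169.1 - 21.4) / 21.4 * 100
= 147.7 / 21.4 * 100
= 690.2%

690.2%


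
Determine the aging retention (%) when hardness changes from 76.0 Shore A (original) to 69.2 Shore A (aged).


Retention = aged / original * 100
= 69.2 / 76.0 * 100
= 91.1%

91.1%


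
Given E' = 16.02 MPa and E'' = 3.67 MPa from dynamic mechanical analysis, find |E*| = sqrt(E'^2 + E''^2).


|E*| = sqrt(E'^2 + E''^2)
= sqrt(16.02^2 + 3.67^2)
= sqrt(256.6404 + 13.4689)
= 16.435 MPa

16.435 MPa


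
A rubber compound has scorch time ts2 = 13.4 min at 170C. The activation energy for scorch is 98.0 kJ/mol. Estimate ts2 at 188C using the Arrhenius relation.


Convert temperatures: T1 = 170 + 273.15 = 443.15 K, T2 = 188 + 273.15 = 461.15 K
ts2_new = 13.4 * exp(98000 / 8.314 * (1/461.15 - 1/443.15))
1/T2 - 1/T1 = -8.8080e-05
ts2_new = 4.74 min

4.74 min


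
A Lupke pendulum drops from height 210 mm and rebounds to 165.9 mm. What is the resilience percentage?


Resilience = h_rebound / h_drop * 100
= 165.9 / 210 * 100
= 79.0%

79.0%


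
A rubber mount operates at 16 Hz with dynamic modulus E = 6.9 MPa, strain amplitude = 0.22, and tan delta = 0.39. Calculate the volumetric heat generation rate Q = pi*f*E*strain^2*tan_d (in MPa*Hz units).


Q = pi * f * E * strain^2 * tan_d
= pi * 16 * 6.9 * 0.22^2 * 0.39
= pi * 16 * 6.9 * 0.0484 * 0.39
= 6.5468

Q = 6.5468


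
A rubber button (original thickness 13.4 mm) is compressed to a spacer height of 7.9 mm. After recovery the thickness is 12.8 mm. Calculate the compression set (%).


CS = (t0 - recovered) / (t0 - ts) * 100
= (13.4 - 12.8) / (13.4 - 7.9) * 100
= 0.6 / 5.5 * 100
= 10.9%

10.9%


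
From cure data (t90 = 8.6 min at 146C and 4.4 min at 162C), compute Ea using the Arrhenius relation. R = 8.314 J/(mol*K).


T1 = 419.15 K, T2 = 435.15 K
1/T1 - 1/T2 = 8.7723e-05
ln(t1/t2) = ln(8.6/4.4) = 0.6702
Ea = 8.314 * 0.6702 / 8.7723e-05 = 63514.8802 J/mol
Ea = 63.51 kJ/mol

63.51 kJ/mol


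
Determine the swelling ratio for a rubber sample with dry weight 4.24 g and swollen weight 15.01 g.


Q = W_swollen / W_dry
Q = 15.01 / 4.24
Q = 3.54

Q = 3.54


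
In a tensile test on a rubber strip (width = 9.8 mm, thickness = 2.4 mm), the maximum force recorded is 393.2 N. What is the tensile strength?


Area = width * thickness = 9.8 * 2.4 = 23.52 mm^2
TS = force / area = 393.2 / 23.52 = 16.72 MPa

16.72 MPa


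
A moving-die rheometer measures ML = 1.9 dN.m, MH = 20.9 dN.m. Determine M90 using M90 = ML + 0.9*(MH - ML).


M90 = ML + 0.9 * (MH - ML)
M90 = 1.9 + 0.9 * (20.9 - 1.9)
M90 = 1.9 + 0.9 * 19.0
M90 = 19.0 dN.m

19.0 dN.m


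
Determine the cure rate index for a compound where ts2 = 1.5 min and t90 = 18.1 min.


CRI = 100 / (t90 - ts2)
= 100 / (18.1 - 1.5)
= 100 / 16.6
= 6.02 min^-1

6.02 min^-1


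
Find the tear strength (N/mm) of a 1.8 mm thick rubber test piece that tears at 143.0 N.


Tear strength = force / thickness
= 143.0 / 1.8
= 79.44 N/mm

79.44 N/mm


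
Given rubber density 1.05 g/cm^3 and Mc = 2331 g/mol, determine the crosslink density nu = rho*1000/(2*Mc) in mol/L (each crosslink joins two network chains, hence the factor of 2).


nu = rho * 1000 / (2 * Mc)
nu = 1.05 * 1000 / (2 * 2331)
nu = 1050.0 / 4662
nu = 0.2252 mol/L

0.2252 mol/L


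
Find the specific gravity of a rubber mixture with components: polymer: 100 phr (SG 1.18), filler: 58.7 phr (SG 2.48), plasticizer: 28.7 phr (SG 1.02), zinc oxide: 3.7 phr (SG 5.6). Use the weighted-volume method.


Sum of weights = 191.1
Volume contributions:
  polymer: 100/1.18 = 84.7458
  filler: 58.7/2.48 = 23.6694
  plasticizer: 28.7/1.02 = 28.1373
  zinc oxide: 3.7/5.6 = 0.6607
Sum of volumes = 137.2131
SG = 191.1 / 137.2131 = 1.393

SG = 1.393


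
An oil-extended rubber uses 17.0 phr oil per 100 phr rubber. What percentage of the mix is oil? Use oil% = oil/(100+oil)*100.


Oil % = oil / (100 + oil) * 100
= 17.0 / (100 + 17.0) * 100
= 17.0 / 117.0 * 100
= 14.53%

14.53%


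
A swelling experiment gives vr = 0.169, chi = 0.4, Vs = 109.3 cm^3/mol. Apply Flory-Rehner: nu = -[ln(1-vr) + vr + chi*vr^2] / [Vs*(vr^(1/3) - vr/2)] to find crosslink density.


ln(1 - vr) = ln(1 - 0.169) = -0.1851
Numerator = -((-0.1851) + 0.169 + 0.4 * 0.169^2) = 0.0047
Denominator = 109.3 * (0.169^(1/3) - 0.169/2) = 51.1937
nu = 0.0047 / 51.1937 = 9.1829e-05 mol/cm^3

9.1829e-05 mol/cm^3


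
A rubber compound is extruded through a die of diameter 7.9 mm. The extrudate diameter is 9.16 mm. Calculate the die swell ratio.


Die swell ratio = D_extrudate / D_die
= 9.16 / 7.9
= 1.159

Die swell = 1.159


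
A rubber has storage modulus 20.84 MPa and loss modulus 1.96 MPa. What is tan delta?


tan delta = E'' / E'
= 1.96 / 20.84
= 0.094

tan delta = 0.094


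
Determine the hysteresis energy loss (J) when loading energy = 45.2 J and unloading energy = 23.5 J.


Hysteresis loss = loading - unloading
= 45.2 - 23.5
= 21.7 J

21.7 J


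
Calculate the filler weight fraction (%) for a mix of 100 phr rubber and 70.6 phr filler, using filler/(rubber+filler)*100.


Filler % = filler / (rubber + filler) * 100
= 70.6 / (100 + 70.6) * 100
= 70.6 / 170.6 * 100
= 41.38%

41.38%


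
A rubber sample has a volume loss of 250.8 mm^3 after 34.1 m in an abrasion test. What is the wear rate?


Rate = volume_loss / distance
= 250.8 / 34.1
= 7.355 mm^3/m

7.355 mm^3/m


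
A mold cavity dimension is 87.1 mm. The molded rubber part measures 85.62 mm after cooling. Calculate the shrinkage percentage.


Shrinkage = (mold - part) / mold * 100
= (87.1 - 85.62) / 87.1 * 100
= 1.48 / 87.1 * 100
= 1.7%

1.7%


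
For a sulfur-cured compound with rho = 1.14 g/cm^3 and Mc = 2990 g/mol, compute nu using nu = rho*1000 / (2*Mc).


nu = rho * 1000 / (2 * Mc)
nu = 1.14 * 1000 / (2 * 2990)
nu = 1140.0 / 5980
nu = 0.1906 mol/L

0.1906 mol/L


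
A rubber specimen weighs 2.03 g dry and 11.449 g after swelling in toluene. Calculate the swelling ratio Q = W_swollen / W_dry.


Q = W_swollen / W_dry
Q = 11.449 / 2.03
Q = 5.64

Q = 5.64


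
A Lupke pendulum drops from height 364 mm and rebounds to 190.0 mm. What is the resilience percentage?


Resilience = h_rebound / h_drop * 100
= 190.0 / 364 * 100
= 52.2%

52.2%


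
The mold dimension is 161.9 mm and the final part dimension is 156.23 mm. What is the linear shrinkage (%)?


Shrinkage = (mold - part) / mold * 100
= (161.9 - 156.23) / 161.9 * 100
= 5.67 / 161.9 * 100
= 3.5%

3.5%


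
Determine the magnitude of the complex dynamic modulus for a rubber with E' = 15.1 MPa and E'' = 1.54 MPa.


|E*| = sqrt(E'^2 + E''^2)
= sqrt(15.1^2 + 1.54^2)
= sqrt(228.0100 + 2.3716)
= 15.178 MPa

15.178 MPa


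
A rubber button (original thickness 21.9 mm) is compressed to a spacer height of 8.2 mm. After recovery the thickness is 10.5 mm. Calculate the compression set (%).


CS = (t0 - recovered) / (t0 - ts) * 100
= (21.9 - 10.5) / (21.9 - 8.2) * 100
= 11.4 / 13.7 * 100
= 83.2%

83.2%


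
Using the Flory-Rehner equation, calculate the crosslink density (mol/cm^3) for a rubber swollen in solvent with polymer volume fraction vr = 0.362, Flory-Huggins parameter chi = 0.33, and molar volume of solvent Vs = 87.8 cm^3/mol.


ln(1 - vr) = ln(1 - 0.362) = -0.4494
Numerator = -((-0.4494) + 0.362 + 0.33 * 0.362^2) = 0.0442
Denominator = 87.8 * (0.362^(1/3) - 0.362/2) = 46.6827
nu = 0.0442 / 46.6827 = 9.4623e-04 mol/cm^3

9.4623e-04 mol/cm^3


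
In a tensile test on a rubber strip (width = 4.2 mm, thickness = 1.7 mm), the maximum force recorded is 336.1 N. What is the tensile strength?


Area = width * thickness = 4.2 * 1.7 = 7.14 mm^2
TS = force / area = 336.1 / 7.14 = 47.07 MPa

47.07 MPa


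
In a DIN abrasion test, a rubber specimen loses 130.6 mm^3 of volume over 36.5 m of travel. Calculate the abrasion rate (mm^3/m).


Rate = volume_loss / distance
= 130.6 / 36.5
= 3.578 mm^3/m

3.578 mm^3/m


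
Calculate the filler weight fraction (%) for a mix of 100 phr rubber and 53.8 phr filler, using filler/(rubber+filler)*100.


Filler % = filler / (rubber + filler) * 100
= 53.8 / (100 + 53.8) * 100
= 53.8 / 153.8 * 100
= 34.98%

34.98%


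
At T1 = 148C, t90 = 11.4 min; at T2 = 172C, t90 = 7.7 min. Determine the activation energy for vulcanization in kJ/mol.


T1 = 421.15 K, T2 = 445.15 K
1/T1 - 1/T2 = 1.2802e-04
ln(t1/t2) = ln(11.4/7.7) = 0.3924
Ea = 8.314 * 0.3924 / 1.2802e-04 = 25483.7445 J/mol
Ea = 25.48 kJ/mol

25.48 kJ/mol


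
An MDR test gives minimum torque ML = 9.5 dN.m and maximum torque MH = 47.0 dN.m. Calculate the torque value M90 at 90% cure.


M90 = ML + 0.9 * (MH - ML)
M90 = 9.5 + 0.9 * (47.0 - 9.5)
M90 = 9.5 + 0.9 * 37.5
M90 = 43.25 dN.m

43.25 dN.m


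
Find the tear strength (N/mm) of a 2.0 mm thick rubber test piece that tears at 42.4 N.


Tear strength = force / thickness
= 42.4 / 2.0
= 21.2 N/mm

21.2 N/mm


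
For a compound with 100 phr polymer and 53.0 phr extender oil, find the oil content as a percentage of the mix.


Oil % = oil / (100 + oil) * 100
= 53.0 / (100 + 53.0) * 100
= 53.0 / 153.0 * 100
= 34.64%

34.64%


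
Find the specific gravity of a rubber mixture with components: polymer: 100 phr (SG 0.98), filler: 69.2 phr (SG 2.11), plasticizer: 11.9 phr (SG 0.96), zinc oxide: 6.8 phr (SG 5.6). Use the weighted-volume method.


Sum of weights = 187.9
Volume contributions:
  polymer: 100/0.98 = 102.0408
  filler: 69.2/2.11 = 32.7962
  plasticizer: 11.9/0.96 = 12.3958
  zinc oxide: 6.8/5.6 = 1.2143
Sum of volumes = 148.4471
SG = 187.9 / 148.4471 = 1.266

SG = 1.266


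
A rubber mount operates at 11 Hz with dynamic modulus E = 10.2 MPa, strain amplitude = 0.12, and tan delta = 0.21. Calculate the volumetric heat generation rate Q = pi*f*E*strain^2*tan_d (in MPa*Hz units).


Q = pi * f * E * strain^2 * tan_d
= pi * 11 * 10.2 * 0.12^2 * 0.21
= pi * 11 * 10.2 * 0.0144 * 0.21
= 1.0659

Q = 1.0659


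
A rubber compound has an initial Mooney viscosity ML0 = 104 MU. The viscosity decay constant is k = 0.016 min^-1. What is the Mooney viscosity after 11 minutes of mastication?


ML = ML0 * exp(-k * t)
ML = 104 * exp(-0.016 * 11)
ML = 104 * 0.8386
ML = 87.22 MU

87.22 MU


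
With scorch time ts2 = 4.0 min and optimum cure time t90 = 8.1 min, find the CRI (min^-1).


CRI = 100 / (t90 - ts2)
= 100 / (8.1 - 4.0)
= 100 / 4.1
= 24.39 min^-1

24.39 min^-1


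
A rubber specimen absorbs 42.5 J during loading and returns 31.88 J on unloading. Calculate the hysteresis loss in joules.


Hysteresis loss = loading - unloading
= 42.5 - 31.88
= 10.62 J

10.62 J


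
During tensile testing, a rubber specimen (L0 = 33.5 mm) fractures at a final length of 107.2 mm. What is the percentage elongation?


Elongation = (Lf - L0) / L0 * 100
= (107.2 - 33.5) / 33.5 * 100
= 73.7 / 33.5 * 100
= 220.0%

220.0%


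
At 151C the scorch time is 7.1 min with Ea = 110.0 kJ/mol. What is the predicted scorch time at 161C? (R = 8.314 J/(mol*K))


Convert temperatures: T1 = 151 + 273.15 = 424.15 K, T2 = 161 + 273.15 = 434.15 K
ts2_new = 7.1 * exp(110000 / 8.314 * (1/434.15 - 1/424.15))
1/T2 - 1/T1 = -5.4305e-05
ts2_new = 3.46 min

3.46 min


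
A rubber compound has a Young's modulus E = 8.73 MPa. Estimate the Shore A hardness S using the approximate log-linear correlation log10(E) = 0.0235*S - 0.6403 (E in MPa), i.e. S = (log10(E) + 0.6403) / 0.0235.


log10(E) = 0.0235*S - 0.6403  =>  S = (log10(E) + 0.6403) / 0.0235
log10(8.73) = 0.941014
S = (0.941014 + 0.6403) / 0.0235 = 1.581314 / 0.0235
S = 67.3

Shore A = 67.3


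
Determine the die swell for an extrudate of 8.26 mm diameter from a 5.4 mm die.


Die swell ratio = D_extrudate / D_die
= 8.26 / 5.4
= 1.53

Die swell = 1.53


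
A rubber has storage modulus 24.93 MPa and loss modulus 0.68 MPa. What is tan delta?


tan delta = E'' / E'
= 0.68 / 24.93
= 0.0273

tan delta = 0.0273


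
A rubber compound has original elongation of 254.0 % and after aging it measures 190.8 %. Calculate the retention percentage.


Retention = aged / original * 100
= 190.8 / 254.0 * 100
= 75.1%

75.1%


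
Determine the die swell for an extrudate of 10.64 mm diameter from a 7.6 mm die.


Die swell ratio = D_extrudate / D_die
= 10.64 / 7.6
= 1.4

Die swell = 1.4


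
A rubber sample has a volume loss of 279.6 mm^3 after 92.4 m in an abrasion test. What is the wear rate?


Rate = volume_loss / distance
= 279.6 / 92.4
= 3.026 mm^3/m

3.026 mm^3/m


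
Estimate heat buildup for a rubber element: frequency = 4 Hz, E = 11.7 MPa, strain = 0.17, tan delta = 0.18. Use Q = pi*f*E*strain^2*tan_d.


Q = pi * f * E * strain^2 * tan_d
= pi * 4 * 11.7 * 0.17^2 * 0.18
= pi * 4 * 11.7 * 0.0289 * 0.18
= 0.7648

Q = 0.7648


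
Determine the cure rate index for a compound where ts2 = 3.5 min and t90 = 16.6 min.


CRI = 100 / (t90 - ts2)
= 100 / (16.6 - 3.5)
= 100 / 13.1
= 7.63 min^-1

7.63 min^-1


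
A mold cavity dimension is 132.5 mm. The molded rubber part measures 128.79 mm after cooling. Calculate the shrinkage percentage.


Shrinkage = (mold - part) / mold * 100
= (132.5 - 128.79) / 132.5 * 100
= 3.71 / 132.5 * 100
= 2.8%

2.8%


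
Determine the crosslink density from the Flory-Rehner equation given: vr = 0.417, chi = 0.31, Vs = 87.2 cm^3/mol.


ln(1 - vr) = ln(1 - 0.417) = -0.5396
Numerator = -((-0.5396) + 0.417 + 0.31 * 0.417^2) = 0.0687
Denominator = 87.2 * (0.417^(1/3) - 0.417/2) = 46.9659
nu = 0.0687 / 46.9659 = 0.0015 mol/cm^3

0.0015 mol/cm^3


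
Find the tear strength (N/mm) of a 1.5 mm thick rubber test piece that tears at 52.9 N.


Tear strength = force / thickness
= 52.9 / 1.5
= 35.27 N/mm

35.27 N/mm


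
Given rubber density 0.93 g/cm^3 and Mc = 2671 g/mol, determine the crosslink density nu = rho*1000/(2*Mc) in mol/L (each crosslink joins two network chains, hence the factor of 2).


nu = rho * 1000 / (2 * Mc)
nu = 0.93 * 1000 / (2 * 2671)
nu = 930.0 / 5342
nu = 0.1741 mol/L

0.1741 mol/L


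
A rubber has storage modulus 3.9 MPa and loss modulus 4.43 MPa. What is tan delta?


tan delta = E'' / E'
= 4.43 / 3.9
= 1.1359

tan delta = 1.1359


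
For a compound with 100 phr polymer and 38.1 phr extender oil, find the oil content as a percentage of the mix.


Oil % = oil / (100 + oil) * 100
= 38.1 / (100 + 38.1) * 100
= 38.1 / 138.1 * 100
= 27.59%

27.59%


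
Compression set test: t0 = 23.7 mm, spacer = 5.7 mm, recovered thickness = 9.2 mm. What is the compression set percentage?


CS = (t0 - recovered) / (t0 - ts) * 100
= (23.7 - 9.2) / (23.7 - 5.7) * 100
= 14.5 / 18.0 * 100
= 80.6%

80.6%


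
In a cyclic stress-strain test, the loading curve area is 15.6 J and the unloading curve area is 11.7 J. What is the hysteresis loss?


Hysteresis loss = loading - unloading
= 15.6 - 11.7
= 3.9 J

3.9 J


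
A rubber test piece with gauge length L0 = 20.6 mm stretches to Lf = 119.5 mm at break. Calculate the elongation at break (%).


Elongation = (Lf - L0) / L0 * 100
= (119.5 - 20.6) / 20.6 * 100
= 98.9 / 20.6 * 100
= 480.1%

480.1%


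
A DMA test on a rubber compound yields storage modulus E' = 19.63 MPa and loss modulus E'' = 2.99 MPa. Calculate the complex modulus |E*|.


|E*| = sqrt(E'^2 + E''^2)
= sqrt(19.63^2 + 2.99^2)
= sqrt(385.3369 + 8.9401)
= 19.856 MPa

19.856 MPa


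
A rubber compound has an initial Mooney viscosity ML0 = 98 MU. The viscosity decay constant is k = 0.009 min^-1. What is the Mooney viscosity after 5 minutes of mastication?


ML = ML0 * exp(-k * t)
ML = 98 * exp(-0.009 * 5)
ML = 98 * 0.9560
ML = 93.69 MU

93.69 MU


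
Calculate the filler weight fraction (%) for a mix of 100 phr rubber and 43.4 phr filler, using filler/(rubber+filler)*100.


Filler % = filler / (rubber + filler) * 100
= 43.4 / (100 + 43.4) * 100
= 43.4 / 143.4 * 100
= 30.26%

30.26%


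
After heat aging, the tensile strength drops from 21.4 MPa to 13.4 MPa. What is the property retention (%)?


Retention = aged / original * 100
= 13.4 / 21.4 * 100
= 62.6%

62.6%


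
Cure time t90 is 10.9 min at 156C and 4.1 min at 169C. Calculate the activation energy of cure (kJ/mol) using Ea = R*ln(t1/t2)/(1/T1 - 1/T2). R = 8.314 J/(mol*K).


T1 = 429.15 K, T2 = 442.15 K
1/T1 - 1/T2 = 6.8512e-05
ln(t1/t2) = ln(10.9/4.1) = 0.9778
Ea = 8.314 * 0.9778 / 6.8512e-05 = 118654.6343 J/mol
Ea = 118.65 kJ/mol

118.65 kJ/mol


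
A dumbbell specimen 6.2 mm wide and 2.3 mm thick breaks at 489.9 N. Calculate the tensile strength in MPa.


Area = width * thickness = 6.2 * 2.3 = 14.26 mm^2
TS = force / area = 489.9 / 14.26 = 34.35 MPa

34.35 MPa


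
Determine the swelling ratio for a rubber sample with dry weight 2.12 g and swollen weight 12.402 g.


Q = W_swollen / W_dry
Q = 12.402 / 2.12
Q = 5.85

Q = 5.85


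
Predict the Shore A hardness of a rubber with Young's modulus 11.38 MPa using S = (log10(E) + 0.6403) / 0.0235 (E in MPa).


log10(E) = 0.0235*S - 0.6403  =>  S = (log10(E) + 0.6403) / 0.0235
log10(11.38) = 1.056142
S = (1.056142 + 0.6403) / 0.0235 = 1.696442 / 0.0235
S = 72.2

Shore A = 72.2


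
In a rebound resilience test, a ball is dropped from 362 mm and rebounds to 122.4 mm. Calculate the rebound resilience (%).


Resilience = h_rebound / h_drop * 100
= 122.4 / 362 * 100
= 33.8%

33.8%


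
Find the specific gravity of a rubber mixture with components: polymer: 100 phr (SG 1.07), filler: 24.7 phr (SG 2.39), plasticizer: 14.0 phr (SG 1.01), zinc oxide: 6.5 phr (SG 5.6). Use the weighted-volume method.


Sum of weights = 145.2
Volume contributions:
  polymer: 100/1.07 = 93.4579
  filler: 24.7/2.39 = 10.3347
  plasticizer: 14.0/1.01 = 13.8614
  zinc oxide: 6.5/5.6 = 1.1607
Sum of volumes = 118.8148
SG = 145.2 / 118.8148 = 1.222

SG = 1.222


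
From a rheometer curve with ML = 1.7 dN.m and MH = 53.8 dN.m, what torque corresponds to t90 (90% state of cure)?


M90 = ML + 0.9 * (MH - ML)
M90 = 1.7 + 0.9 * (53.8 - 1.7)
M90 = 1.7 + 0.9 * 52.1
M90 = 48.59 dN.m

48.59 dN.m


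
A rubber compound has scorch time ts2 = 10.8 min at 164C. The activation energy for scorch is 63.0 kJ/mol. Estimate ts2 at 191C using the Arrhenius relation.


Convert temperatures: T1 = 164 + 273.15 = 437.15 K, T2 = 191 + 273.15 = 464.15 K
ts2_new = 10.8 * exp(63000 / 8.314 * (1/464.15 - 1/437.15))
1/T2 - 1/T1 = -1.3307e-04
ts2_new = 3.94 min

3.94 min


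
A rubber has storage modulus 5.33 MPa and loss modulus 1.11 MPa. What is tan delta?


tan delta = E'' / E'
= 1.11 / 5.33
= 0.2083

tan delta = 0.2083


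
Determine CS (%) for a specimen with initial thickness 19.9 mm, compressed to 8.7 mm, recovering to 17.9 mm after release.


CS = (t0 - recovered) / (t0 - ts) * 100
= (19.9 - 17.9) / (19.9 - 8.7) * 100
= 2.0 / 11.2 * 100
= 17.9%

17.9%


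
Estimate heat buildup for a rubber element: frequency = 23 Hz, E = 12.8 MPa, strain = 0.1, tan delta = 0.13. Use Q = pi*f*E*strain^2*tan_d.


Q = pi * f * E * strain^2 * tan_d
= pi * 23 * 12.8 * 0.1^2 * 0.13
= pi * 23 * 12.8 * 0.0100 * 0.13
= 1.2024

Q = 1.2024


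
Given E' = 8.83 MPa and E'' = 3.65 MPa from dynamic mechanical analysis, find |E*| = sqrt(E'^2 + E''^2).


|E*| = sqrt(E'^2 + E''^2)
= sqrt(8.83^2 + 3.65^2)
= sqrt(77.9689 + 13.3225)
= 9.555 MPa

9.555 MPa


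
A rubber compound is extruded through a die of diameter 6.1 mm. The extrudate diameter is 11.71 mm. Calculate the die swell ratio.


Die swell ratio = D_extrudate / D_die
= 11.71 / 6.1
= 1.92

Die swell = 1.92


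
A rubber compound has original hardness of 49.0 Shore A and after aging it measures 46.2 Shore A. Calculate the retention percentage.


Retention = aged / original * 100
= 46.2 / 49.0 * 100
= 94.3%

94.3%


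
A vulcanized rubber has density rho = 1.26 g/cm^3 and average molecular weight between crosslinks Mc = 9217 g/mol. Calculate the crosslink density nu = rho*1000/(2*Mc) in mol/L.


nu = rho * 1000 / (2 * Mc)
nu = 1.26 * 1000 / (2 * 9217)
nu = 1260.0 / 18434
nu = 0.0684 mol/L

0.0684 mol/L


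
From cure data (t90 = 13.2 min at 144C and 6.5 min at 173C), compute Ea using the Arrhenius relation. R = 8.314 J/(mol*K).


T1 = 417.15 K, T2 = 446.15 K
1/T1 - 1/T2 = 1.5582e-04
ln(t1/t2) = ln(13.2/6.5) = 0.7084
Ea = 8.314 * 0.7084 / 1.5582e-04 = 37798.3379 J/mol
Ea = 37.8 kJ/mol

37.8 kJ/mol


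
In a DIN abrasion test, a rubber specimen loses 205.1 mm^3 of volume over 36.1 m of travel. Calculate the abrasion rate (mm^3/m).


Rate = volume_loss / distance
= 205.1 / 36.1
= 5.681 mm^3/m

5.681 mm^3/m


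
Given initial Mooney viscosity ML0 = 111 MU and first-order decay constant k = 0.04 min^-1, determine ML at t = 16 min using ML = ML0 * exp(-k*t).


ML = ML0 * exp(-k * t)
ML = 111 * exp(-0.04 * 16)
ML = 111 * 0.5273
ML = 58.53 MU

58.53 MU


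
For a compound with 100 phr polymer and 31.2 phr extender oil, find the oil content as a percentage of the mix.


Oil % = oil / (100 + oil) * 100
= 31.2 / (100 + 31.2) * 100
= 31.2 / 131.2 * 100
= 23.78%

23.78%


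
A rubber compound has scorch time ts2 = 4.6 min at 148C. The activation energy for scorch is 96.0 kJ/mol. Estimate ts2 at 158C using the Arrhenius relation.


Convert temperatures: T1 = 148 + 273.15 = 421.15 K, T2 = 158 + 273.15 = 431.15 K
ts2_new = 4.6 * exp(96000 / 8.314 * (1/431.15 - 1/421.15))
1/T2 - 1/T1 = -5.5073e-05
ts2_new = 2.44 min

2.44 min


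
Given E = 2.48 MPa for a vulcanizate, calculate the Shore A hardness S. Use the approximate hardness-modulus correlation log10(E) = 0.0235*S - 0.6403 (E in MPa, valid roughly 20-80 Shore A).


log10(E) = 0.0235*S - 0.6403  =>  S = (log10(E) + 0.6403) / 0.0235
log10(2.48) = 0.394452
S = (0.394452 + 0.6403) / 0.0235 = 1.034752 / 0.0235
S = 44.0

Shore A = 44.0


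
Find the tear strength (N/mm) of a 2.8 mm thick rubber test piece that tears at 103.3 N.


Tear strength = force / thickness
= 103.3 / 2.8
= 36.89 N/mm

36.89 N/mm


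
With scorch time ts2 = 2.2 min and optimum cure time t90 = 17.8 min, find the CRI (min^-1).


CRI = 100 / (t90 - ts2)
= 100 / (17.8 - 2.2)
= 100 / 15.6
= 6.41 min^-1

6.41 min^-1


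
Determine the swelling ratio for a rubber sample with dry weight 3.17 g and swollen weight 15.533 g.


Q = W_swollen / W_dry
Q = 15.533 / 3.17
Q = 4.9

Q = 4.9


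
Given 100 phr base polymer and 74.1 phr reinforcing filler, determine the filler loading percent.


Filler % = filler / (rubber + filler) * 100
= 74.1 / (100 + 74.1) * 100
= 74.1 / 174.1 * 100
= 42.56%

42.56%


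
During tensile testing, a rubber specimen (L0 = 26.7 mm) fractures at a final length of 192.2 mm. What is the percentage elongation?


Elongation = (Lf - L0) / L0 * 100
= (192.2 - 26.7) / 26.7 * 100
= 165.5 / 26.7 * 100
= 619.9%

619.9%


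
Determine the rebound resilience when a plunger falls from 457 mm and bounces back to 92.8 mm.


Resilience = h_rebound / h_drop * 100
= 92.8 / 457 * 100
= 20.3%

20.3%


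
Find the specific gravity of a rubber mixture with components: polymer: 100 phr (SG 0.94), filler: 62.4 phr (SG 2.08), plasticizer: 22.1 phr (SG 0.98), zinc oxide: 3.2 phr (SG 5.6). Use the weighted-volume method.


Sum of weights = 187.7
Volume contributions:
  polymer: 100/0.94 = 106.3830
  filler: 62.4/2.08 = 30.0000
  plasticizer: 22.1/0.98 = 22.5510
  zinc oxide: 3.2/5.6 = 0.5714
Sum of volumes = 159.5054
SG = 187.7 / 159.5054 = 1.177

SG = 1.177


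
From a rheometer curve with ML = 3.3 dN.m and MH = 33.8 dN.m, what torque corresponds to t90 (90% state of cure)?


M90 = ML + 0.9 * (MH - ML)
M90 = 3.3 + 0.9 * (33.8 - 3.3)
M90 = 3.3 + 0.9 * 30.5
M90 = 30.75 dN.m

30.75 dN.m


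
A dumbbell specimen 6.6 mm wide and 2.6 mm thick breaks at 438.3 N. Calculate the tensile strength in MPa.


Area = width * thickness = 6.6 * 2.6 = 17.16 mm^2
TS = force / area = 438.3 / 17.16 = 25.54 MPa

25.54 MPa


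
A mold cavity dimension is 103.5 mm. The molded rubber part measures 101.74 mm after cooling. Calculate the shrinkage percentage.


Shrinkage = (mold - part) / mold * 100
= (103.5 - 101.74) / 103.5 * 100
= 1.76 / 103.5 * 100
= 1.7%

1.7%


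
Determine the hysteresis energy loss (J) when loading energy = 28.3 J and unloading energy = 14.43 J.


Hysteresis loss = loading - unloading
= 28.3 - 14.43
= 13.87 J

13.87 J


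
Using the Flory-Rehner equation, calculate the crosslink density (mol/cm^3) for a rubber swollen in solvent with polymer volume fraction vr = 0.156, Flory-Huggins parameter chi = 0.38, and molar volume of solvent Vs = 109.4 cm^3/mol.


ln(1 - vr) = ln(1 - 0.156) = -0.1696
Numerator = -((-0.1696) + 0.156 + 0.38 * 0.156^2) = 0.0044
Denominator = 109.4 * (0.156^(1/3) - 0.156/2) = 50.3591
nu = 0.0044 / 50.3591 = 8.6481e-05 mol/cm^3

8.6481e-05 mol/cm^3


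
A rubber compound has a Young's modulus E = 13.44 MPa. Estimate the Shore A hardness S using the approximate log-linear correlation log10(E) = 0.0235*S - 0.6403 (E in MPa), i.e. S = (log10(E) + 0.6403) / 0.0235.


log10(E) = 0.0235*S - 0.6403  =>  S = (log10(E) + 0.6403) / 0.0235
log10(13.44) = 1.128399
S = (1.128399 + 0.6403) / 0.0235 = 1.768699 / 0.0235
S = 75.3

Shore A = 75.3


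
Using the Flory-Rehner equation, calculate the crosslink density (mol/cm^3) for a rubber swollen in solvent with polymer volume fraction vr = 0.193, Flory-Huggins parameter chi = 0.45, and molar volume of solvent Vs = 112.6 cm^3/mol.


ln(1 - vr) = ln(1 - 0.193) = -0.2144
Numerator = -((-0.2144) + 0.193 + 0.45 * 0.193^2) = 0.0047
Denominator = 112.6 * (0.193^(1/3) - 0.193/2) = 54.2056
nu = 0.0047 / 54.2056 = 8.6145e-05 mol/cm^3

8.6145e-05 mol/cm^3


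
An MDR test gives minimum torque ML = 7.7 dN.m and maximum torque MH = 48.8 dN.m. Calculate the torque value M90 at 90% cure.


M90 = ML + 0.9 * (MH - ML)
M90 = 7.7 + 0.9 * (48.8 - 7.7)
M90 = 7.7 + 0.9 * 41.1
M90 = 44.69 dN.m

44.69 dN.m


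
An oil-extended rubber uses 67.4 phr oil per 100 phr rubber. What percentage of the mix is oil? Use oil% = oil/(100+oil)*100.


Oil % = oil / (100 + oil) * 100
= 67.4 / (100 + 67.4) * 100
= 67.4 / 167.4 * 100
= 40.26%

40.26%


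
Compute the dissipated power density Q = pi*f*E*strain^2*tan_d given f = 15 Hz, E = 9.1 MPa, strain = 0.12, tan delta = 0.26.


Q = pi * f * E * strain^2 * tan_d
= pi * 15 * 9.1 * 0.12^2 * 0.26
= pi * 15 * 9.1 * 0.0144 * 0.26
= 1.6055

Q = 1.6055


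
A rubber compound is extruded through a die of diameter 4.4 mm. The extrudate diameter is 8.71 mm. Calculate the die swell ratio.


Die swell ratio = D_extrudate / D_die
= 8.71 / 4.4
= 1.98

Die swell = 1.98


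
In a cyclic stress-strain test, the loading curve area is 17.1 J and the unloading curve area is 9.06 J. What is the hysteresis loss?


Hysteresis loss = loading - unloading
= 17.1 - 9.06
= 8.04 J

8.04 J


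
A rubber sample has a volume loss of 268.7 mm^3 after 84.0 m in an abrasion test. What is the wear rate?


Rate = volume_loss / distance
= 268.7 / 84.0
= 3.199 mm^3/m

3.199 mm^3/m


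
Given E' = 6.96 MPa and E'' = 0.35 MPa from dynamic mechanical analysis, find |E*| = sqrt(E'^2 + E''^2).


|E*| = sqrt(E'^2 + E''^2)
= sqrt(6.96^2 + 0.35^2)
= sqrt(48.4416 + 0.1225)
= 6.969 MPa

6.969 MPa


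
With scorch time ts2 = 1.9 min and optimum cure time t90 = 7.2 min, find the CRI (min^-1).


CRI = 100 / (t90 - ts2)
= 100 / (7.2 - 1.9)
= 100 / 5.3
= 18.87 min^-1

18.87 min^-1


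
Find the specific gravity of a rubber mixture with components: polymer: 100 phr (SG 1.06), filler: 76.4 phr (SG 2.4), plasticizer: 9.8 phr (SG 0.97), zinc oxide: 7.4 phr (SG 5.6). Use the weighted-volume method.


Sum of weights = 193.6
Volume contributions:
  polymer: 100/1.06 = 94.3396
  filler: 76.4/2.4 = 31.8333
  plasticizer: 9.8/0.97 = 10.1031
  zinc oxide: 7.4/5.6 = 1.3214
Sum of volumes = 137.5975
SG = 193.6 / 137.5975 = 1.407

SG = 1.407


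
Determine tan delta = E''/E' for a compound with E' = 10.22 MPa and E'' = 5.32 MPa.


tan delta = E'' / E'
= 5.32 / 10.22
= 0.5205

tan delta = 0.5205


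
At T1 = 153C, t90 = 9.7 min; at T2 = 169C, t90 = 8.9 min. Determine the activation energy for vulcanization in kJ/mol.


T1 = 426.15 K, T2 = 442.15 K
1/T1 - 1/T2 = 8.4916e-05
ln(t1/t2) = ln(9.7/8.9) = 0.0861
Ea = 8.314 * 0.0861 / 8.4916e-05 = 8427.4700 J/mol
Ea = 8.43 kJ/mol

8.43 kJ/mol


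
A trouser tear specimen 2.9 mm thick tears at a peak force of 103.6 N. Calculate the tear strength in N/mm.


Tear strength = force / thickness
= 103.6 / 2.9
= 35.72 N/mm

35.72 N/mm


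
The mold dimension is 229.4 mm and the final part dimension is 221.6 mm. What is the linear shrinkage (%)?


Shrinkage = (mold - part) / mold * 100
= (229.4 - 221.6) / 229.4 * 100
= 7.8 / 229.4 * 100
= 3.4%

3.4%


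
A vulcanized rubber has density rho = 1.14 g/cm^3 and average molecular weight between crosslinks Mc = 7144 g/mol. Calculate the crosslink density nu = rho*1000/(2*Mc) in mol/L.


nu = rho * 1000 / (2 * Mc)
nu = 1.14 * 1000 / (2 * 7144)
nu = 1140.0 / 14288
nu = 0.0798 mol/L

0.0798 mol/L


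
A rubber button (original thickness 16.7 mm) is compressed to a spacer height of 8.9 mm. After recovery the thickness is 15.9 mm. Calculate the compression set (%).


CS = (t0 - recovered) / (t0 - ts) * 100
= (16.7 - 15.9) / (16.7 - 8.9) * 100
= 0.8 / 7.8 * 100
= 10.3%

10.3%


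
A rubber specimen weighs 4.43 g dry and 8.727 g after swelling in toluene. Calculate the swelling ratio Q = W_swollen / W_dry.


Q = W_swollen / W_dry
Q = 8.727 / 4.43
Q = 1.97

Q = 1.97


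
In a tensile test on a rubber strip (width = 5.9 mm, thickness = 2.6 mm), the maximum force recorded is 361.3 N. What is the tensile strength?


Area = width * thickness = 5.9 * 2.6 = 15.34 mm^2
TS = force / area = 361.3 / 15.34 = 23.55 MPa

23.55 MPa


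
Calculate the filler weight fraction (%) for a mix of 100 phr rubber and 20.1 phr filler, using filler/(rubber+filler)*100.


Filler % = filler / (rubber + filler) * 100
= 20.1 / (100 + 20.1) * 100
= 20.1 / 120.1 * 100
= 16.74%

16.74%


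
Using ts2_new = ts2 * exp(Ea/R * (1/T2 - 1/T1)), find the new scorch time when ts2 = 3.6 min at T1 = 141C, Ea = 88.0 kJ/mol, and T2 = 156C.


Convert temperatures: T1 = 141 + 273.15 = 414.15 K, T2 = 156 + 273.15 = 429.15 K
ts2_new = 3.6 * exp(88000 / 8.314 * (1/429.15 - 1/414.15))
1/T2 - 1/T1 = -8.4397e-05
ts2_new = 1.47 min

1.47 min


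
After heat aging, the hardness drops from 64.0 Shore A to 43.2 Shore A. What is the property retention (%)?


Retention = aged / original * 100
= 43.2 / 64.0 * 100
= 67.5%

67.5%


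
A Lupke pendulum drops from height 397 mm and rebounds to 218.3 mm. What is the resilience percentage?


Resilience = h_rebound / h_drop * 100
= 218.3 / 397 * 100
= 55.0%

55.0%


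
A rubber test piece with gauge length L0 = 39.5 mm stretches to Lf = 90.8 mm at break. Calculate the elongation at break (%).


Elongation = (Lf - L0) / L0 * 100
= (90.8 - 39.5) / 39.5 * 100
= 51.3 / 39.5 * 100
= 129.9%

129.9%


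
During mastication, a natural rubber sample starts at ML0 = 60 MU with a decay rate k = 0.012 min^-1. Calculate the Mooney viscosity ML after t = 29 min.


ML = ML0 * exp(-k * t)
ML = 60 * exp(-0.012 * 29)
ML = 60 * 0.7061
ML = 42.37 MU

42.37 MU


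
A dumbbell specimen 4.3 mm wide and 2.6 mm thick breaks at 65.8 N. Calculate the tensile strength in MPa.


Area = width * thickness = 4.3 * 2.6 = 11.18 mm^2
TS = force / area = 65.8 / 11.18 = 5.89 MPa

5.89 MPa


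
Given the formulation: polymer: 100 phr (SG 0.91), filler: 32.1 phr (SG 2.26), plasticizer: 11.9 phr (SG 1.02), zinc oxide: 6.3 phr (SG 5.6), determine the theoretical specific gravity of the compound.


Sum of weights = 150.3
Volume contributions:
  polymer: 100/0.91 = 109.8901
  filler: 32.1/2.26 = 14.2035
  plasticizer: 11.9/1.02 = 11.6667
  zinc oxide: 6.3/5.6 = 1.1250
Sum of volumes = 136.8853
SG = 150.3 / 136.8853 = 1.098

SG = 1.098


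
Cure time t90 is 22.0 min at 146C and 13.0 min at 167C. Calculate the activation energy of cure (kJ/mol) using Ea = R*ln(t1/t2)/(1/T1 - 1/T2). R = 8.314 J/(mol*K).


T1 = 419.15 K, T2 = 440.15 K
1/T1 - 1/T2 = 1.1383e-04
ln(t1/t2) = ln(22.0/13.0) = 0.5261
Ea = 8.314 * 0.5261 / 1.1383e-04 = 38425.8519 J/mol
Ea = 38.43 kJ/mol

38.43 kJ/mol


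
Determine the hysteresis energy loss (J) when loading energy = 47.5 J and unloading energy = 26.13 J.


Hysteresis loss = loading - unloading
= 47.5 - 26.13
= 21.37 J

21.37 J


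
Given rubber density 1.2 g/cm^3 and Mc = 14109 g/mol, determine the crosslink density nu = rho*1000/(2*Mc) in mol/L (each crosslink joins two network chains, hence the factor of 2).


nu = rho * 1000 / (2 * Mc)
nu = 1.2 * 1000 / (2 * 14109)
nu = 1200.0 / 28218
nu = 0.0425 mol/L

0.0425 mol/L


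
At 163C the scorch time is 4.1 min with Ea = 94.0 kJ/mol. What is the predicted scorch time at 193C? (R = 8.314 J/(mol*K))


Convert temperatures: T1 = 163 + 273.15 = 436.15 K, T2 = 193 + 273.15 = 466.15 K
ts2_new = 4.1 * exp(94000 / 8.314 * (1/466.15 - 1/436.15))
1/T2 - 1/T1 = -1.4756e-04
ts2_new = 0.77 min

0.77 min


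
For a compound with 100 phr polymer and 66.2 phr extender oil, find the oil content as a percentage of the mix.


Oil % = oil / (100 + oil) * 100
= 66.2 / (100 + 66.2) * 100
= 66.2 / 166.2 * 100
= 39.83%

39.83%


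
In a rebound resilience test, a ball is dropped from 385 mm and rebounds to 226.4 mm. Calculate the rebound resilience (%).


Resilience = h_rebound / h_drop * 100
= 226.4 / 385 * 100
= 58.8%

58.8%


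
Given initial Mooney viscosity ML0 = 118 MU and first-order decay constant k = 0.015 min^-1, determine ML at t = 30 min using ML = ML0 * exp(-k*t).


ML = ML0 * exp(-k * t)
ML = 118 * exp(-0.015 * 30)
ML = 118 * 0.6376
ML = 75.24 MU

75.24 MU
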